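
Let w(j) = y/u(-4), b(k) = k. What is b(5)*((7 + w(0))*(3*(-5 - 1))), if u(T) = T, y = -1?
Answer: -1305/2 ≈ -652.50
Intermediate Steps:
w(j) = 1/4 (w(j) = -1/(-4) = -1*(-1/4) = 1/4)
b(5)*((7 + w(0))*(3*(-5 - 1))) = 5*((7 + 1/4)*(3*(-5 - 1))) = 5*(29*(3*(-6))/4) = 5*((29/4)*(-18)) = 5*(-261/2) = -1305/2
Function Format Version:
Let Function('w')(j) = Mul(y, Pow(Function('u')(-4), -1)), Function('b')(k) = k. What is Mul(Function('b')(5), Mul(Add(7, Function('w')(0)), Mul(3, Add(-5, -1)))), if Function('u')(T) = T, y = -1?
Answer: Rational(-1305, 2) ≈ -652.50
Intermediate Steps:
Function('w')(j) = Rational(1, 4) (Function('w')(j) = Mul(-1, Pow(-4, -1)) = Mul(-1, Rational(-1, 4)) = Rational(1, 4))
Mul(Function('b')(5), Mul(Add(7, Function('w')(0)), Mul(3, Add(-5, -1)))) = Mul(5, Mul(Add(7, Rational(1, 4)), Mul(3, Add(-5, -1)))) = Mul(5, Mul(Rational(29, 4), Mul(3, -6))) = Mul(5, Mul(Rational(29, 4), -18)) = Mul(5, Rational(-261, 2)) = Rational(-1305, 2)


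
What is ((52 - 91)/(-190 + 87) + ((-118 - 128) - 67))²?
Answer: 1036840000/10609 ≈ 97732.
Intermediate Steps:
((52 - 91)/(-190 + 87) + ((-118 - 128) - 67))² = (-39/(-103) + (-246 - 67))² = (-39*(-1/103) - 313)² = (39/103 - 313)² = (-32200/103)² = 1036840000/10609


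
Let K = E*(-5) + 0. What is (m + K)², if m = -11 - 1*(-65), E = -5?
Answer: 6241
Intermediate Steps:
K = 25 (K = -5*(-5) + 0 = 25 + 0 = 25)
m = 54 (m = -11 + 65 = 54)
(m + K)² = (54 + 25)² = 79² = 6241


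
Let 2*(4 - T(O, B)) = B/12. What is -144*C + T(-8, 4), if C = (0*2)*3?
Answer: 23/6 ≈ 3.8333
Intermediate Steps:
T(O, B) = 4 - B/24 (T(O, B) = 4 - B/(2*12) = 4 - B/24)
C = 0 (C = 0*3 = 0)
-144*C + T(-8, 4) = -144*0 + (4 - 1/24*4) = 0 + (4 - 1/6) = 0 + 23/6 = 23/6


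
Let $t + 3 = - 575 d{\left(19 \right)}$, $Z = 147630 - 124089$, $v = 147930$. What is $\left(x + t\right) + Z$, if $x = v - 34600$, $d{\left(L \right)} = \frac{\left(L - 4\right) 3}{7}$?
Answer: $\frac{932201}{7} \approx 1.3317 \cdot 10^{5}$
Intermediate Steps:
$d{\left(L \right)} = - \frac{12}{7} + \frac{3 L}{7}$ ($d{\left(L \right)} = \left(-4 + L\right) 3 \cdot \frac{1}{7} = \left(-12 + 3 L\right) \frac{1}{7} = - \frac{12}{7} + \frac{3 L}{7}$)
$Z = 23541$ ($Z = 147630 - 124089 = 23541$)
$t = - \frac{25896}{7}$ ($t = -3 - 575 \left(- \frac{12}{7} + \frac{3}{7} \cdot 19\right) = -3 - 575 \left(- \frac{12}{7} + \frac{57}{7}\right) = -3 - \frac{25875}{7} = - \frac{25896}{7} \approx -3699.4$)
$x = 113330$ ($x = 147930 - 34600 = 113330$)
$\left(x + t\right) + Z = \left(113330 - \frac{25896}{7}\right) + 23541 = \frac{767414}{7} + 23541 = \frac{932201}{7}$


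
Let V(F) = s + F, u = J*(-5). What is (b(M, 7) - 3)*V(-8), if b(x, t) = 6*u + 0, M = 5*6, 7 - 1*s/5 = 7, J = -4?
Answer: -936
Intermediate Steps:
s = 0 (s = 35 - 5*7 = 35 - 35 = 0)
u = 20 (u = -4*(-5) = 20)
M = 30
V(F) = F (V(F) = 0 + F = F)
b(x, t) = 120 (b(x, t) = 6*20 + 0 = 120 + 0 = 120)
(b(M, 7) - 3)*V(-8) = (120 - 3)*(-8) = 117*(-8) = -936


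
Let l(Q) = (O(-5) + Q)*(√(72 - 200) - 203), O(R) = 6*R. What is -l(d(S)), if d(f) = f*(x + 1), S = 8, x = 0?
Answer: -4466 + 176*I*√2 ≈ -4466.0 + 248.9*I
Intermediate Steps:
d(f) = f (d(f) = f*(0 + 1) = f*1 = f)
l(Q) = (-203 + 8*I*√2)*(-30 + Q) (l(Q) = (6*(-5) + Q)*(√(72 - 200) - 203) = (-30 + Q)*(√(-128) - 203) = (-30 + Q)*(8*I*√2 - 203) = (-30 + Q)*(-203 + 8*I*√2) = (-203 + 8*I*√2)*(-30 + Q))
-l(d(S)) = -(6090 - 203*8 - 240*I*√2 + 8*I*8*√2) = -(6090 - 1624 - 240*I*√2 + 64*I*√2) = -(4466 - 176*I*√2) = -4466 + 176*I*√2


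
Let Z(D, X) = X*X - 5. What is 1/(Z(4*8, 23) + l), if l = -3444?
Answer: -1/2920 ≈ -0.00034247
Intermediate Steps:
Z(D, X) = -5 + X² (Z(D, X) = X² - 5 = -5 + X²)
1/(Z(4*8, 23) + l) = 1/((-5 + 23²) - 3444) = 1/((-5 + 529) - 3444) = 1/(524 - 3444) = 1/(-2920) = -1/2920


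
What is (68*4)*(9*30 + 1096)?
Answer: 371552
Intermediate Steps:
(68*4)*(9*30 + 1096) = 272*(270 + 1096) = 272*1366 = 371552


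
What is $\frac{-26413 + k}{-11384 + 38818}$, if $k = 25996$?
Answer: $- \frac{417}{27434} \approx -0.0152$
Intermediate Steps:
$\frac{-26413 + k}{-11384 + 38818} = \frac{-26413 + 25996}{-11384 + 38818} = - \frac{417}{27434}$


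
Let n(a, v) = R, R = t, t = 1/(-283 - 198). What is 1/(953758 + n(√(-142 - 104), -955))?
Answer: 481/458757597 ≈ 1.0485e-6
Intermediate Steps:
t = -1/481 (t = 1/(-481) = -1/481 ≈ -0.0020790)
R = -1/481 ≈ -0.0020790
n(a, v) = -1/481
1/(953758 + n(√(-142 - 104), -955)) = 1/(953758 - 1/481) = 1/(458757597/481) = 481/458757597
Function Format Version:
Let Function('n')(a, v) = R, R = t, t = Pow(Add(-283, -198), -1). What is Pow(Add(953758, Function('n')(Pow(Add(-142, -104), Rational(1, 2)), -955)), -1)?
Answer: Rational(481, 458757597) ≈ 1.0485e-6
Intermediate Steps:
t = Rational(-1, 481) (t = Pow(-481, -1) = Rational(-1, 481) ≈ -0.0020790)
R = Rational(-1, 481) ≈ -0.0020790
Function('n')(a, v) = Rational(-1, 481)
Pow(Add(953758, Function('n')(Pow(Add(-142, -104), Rational(1, 2)), -955)), -1) = Pow(Add(953758, Rational(-1, 481)), -1) = Pow(Rational(458757597, 481), -1) = Rational(481, 458757597)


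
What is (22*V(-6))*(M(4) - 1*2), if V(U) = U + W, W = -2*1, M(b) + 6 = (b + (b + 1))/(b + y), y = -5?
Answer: 2992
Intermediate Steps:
M(b) = -6 + (1 + 2*b)/(-5 + b) (M(b) = -6 + (b + (b + 1))/(b - 5) = -6 + (b + (1 + b))/(-5 + b) = -6 + (1 + 2*b)/(-5 + b))
W = -2
V(U) = -2 + U (V(U) = U - 2 = -2 + U)
(22*V(-6))*(M(4) - 1*2) = (22*(-2 - 6))*((31 - 4*4)/(-5 + 4) - 1*2) = (22*(-8))*((31 - 16)/(-1) - 2) = -176*(-1*15 - 2) = -176*(-15 - 2) = -176*(-17) = 2992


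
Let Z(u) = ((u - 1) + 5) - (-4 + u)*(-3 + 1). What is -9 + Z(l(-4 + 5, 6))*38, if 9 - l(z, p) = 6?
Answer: 181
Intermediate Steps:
l(z, p) = 3 (l(z, p) = 9 - 1*6 = 9 - 6 = 3)
Z(u) = -4 + 3*u (Z(u) = ((-1 + u) + 5) - (-4 + u)*(-2) = (4 + u) - (8 - 2*u) = (4 + u) + (-8 + 2*u) = -4 + 3*u)
-9 + Z(l(-4 + 5, 6))*38 = -9 + (-4 + 3*3)*38 = -9 + (-4 + 9)*38 = -9 + 5*38 = -9 + 190 = 181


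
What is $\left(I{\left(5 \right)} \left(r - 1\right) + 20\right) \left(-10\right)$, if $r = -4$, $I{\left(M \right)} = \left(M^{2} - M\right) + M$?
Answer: $1050$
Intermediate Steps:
$I{\left(M \right)} = M^{2}$
$\left(I{\left(5 \right)} \left(r - 1\right) + 20\right) \left(-10\right) = \left(5^{2} \left(-4 - 1\right) + 20\right) \left(-10\right) = \left(25 \left(-5\right) + 20\right) \left(-10\right) = \left(-125 + 20\right) \left(-10\right) = \left(-105\right) \left(-10\right) = 1050$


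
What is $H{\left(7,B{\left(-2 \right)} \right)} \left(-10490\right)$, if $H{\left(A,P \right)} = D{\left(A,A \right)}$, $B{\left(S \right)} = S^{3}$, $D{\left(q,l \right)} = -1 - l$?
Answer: $83920$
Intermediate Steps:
$H{\left(A,P \right)} = -1 - A$
$H{\left(7,B{\left(-2 \right)} \right)} \left(-10490\right) = \left(-1 - 7\right) \left(-10490\right) = \left(-8\right) \left(-10490\right) = 83920$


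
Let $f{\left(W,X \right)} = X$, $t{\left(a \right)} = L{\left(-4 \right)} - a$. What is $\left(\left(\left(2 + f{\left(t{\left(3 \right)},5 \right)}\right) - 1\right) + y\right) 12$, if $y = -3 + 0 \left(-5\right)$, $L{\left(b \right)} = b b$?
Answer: $36$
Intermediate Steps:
$L{\left(b \right)} = b^{2}$
$t{\left(a \right)} = 16 - a$ ($t{\left(a \right)} = \left(-4\right)^{2} - a = 16 - a$)
$y = -3$ ($y = -3 + 0 = -3$)
$\left(\left(\left(2 + f{\left(t{\left(3 \right)},5 \right)}\right) - 1\right) + y\right) 12 = \left(\left(\left(2 + 5\right) - 1\right) - 3\right) 12 = \left(\left(7 - 1\right) - 3\right) 12 = \left(6 - 3\right) 12 = 3 \cdot 12 = 36$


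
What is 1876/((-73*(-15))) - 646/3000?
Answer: 164021/109500 ≈ 1.4979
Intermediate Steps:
1876/((-73*(-15))) - 646/3000 = 1876/1095 - 646*1/3000 = 1876*(1/1095) - 323/1500 = 1876/1095 - 323/1500 = 164021/109500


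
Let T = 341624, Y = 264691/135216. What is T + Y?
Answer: 46193295475/135216 ≈ 3.4163e+5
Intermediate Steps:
Y = 264691/135216 (Y = 264691*(1/135216) = 264691/135216 ≈ 1.9575)
T + Y = 341624 + 264691/135216 = 46193295475/135216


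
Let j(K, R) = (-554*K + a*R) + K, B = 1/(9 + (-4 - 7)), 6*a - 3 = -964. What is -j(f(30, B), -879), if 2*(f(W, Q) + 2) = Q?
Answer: -568123/4 ≈ -1.4203e+5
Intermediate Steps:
a = -961/6 (a = 1/2 + (1/6)*(-964) = 1/2 - 482/3 = -961/6 ≈ -160.17)
B = -1/2 (B = 1/(9 - 11) = 1/(-2) = -1/2 ≈ -0.50000)
f(W, Q) = -2 + Q/2
j(K, R) = -553*K - 961*R/6 (j(K, R) = (-554*K - 961*R/6) + K = -553*K - 961*R/6)
-j(f(30, B), -879) = -(-553*(-2 + (1/2)*(-1/2)) - 961/6*(-879)) = -(-553*(-2 - 1/4) + 281573/2) = -(-553*(-9/4) + 281573/2) = -(4977/4 + 281573/2) = -1*568123/4 = -568123/4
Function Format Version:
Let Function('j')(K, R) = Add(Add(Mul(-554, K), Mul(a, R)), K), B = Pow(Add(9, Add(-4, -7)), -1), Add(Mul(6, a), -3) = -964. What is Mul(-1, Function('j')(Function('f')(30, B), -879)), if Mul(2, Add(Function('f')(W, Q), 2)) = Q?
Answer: Rational(-568123, 4) ≈ -1.4203e+5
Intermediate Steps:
a = Rational(-961, 6) (a = Add(Rational(1, 2), Mul(Rational(1, 6), -964)) = Add(Rational(1, 2), Rational(-482, 3)) = Rational(-961, 6) ≈ -160.17)
B = Rational(-1, 2) (B = Pow(Add(9, -11), -1) = Pow(-2, -1) = Rational(-1, 2) ≈ -0.50000)
Function('f')(W, Q) = Add(-2, Mul(Rational(1, 2), Q))
Function('j')(K, R) = Add(Mul(-553, K), Mul(Rational(-961, 6), R)) (Function('j')(K, R) = Add(Add(Mul(-554, K), Mul(Rational(-961, 6), R)), K) = Add(Mul(-553, K), Mul(Rational(-961, 6), R)))
Mul(-1, Function('j')(Function('f')(30, B), -879)) = Mul(-1, Add(Mul(-553, Add(-2, Mul(Rational(1, 2), Rational(-1, 2)))), Mul(Rational(-961, 6), -879))) = Mul(-1, Add(Mul(-553, Add(-2, Rational(-1, 4))), Rational(281573, 2))) = Mul(-1, Add(Mul(-553, Rational(-9, 4)), Rational(281573, 2))) = Mul(-1, Add(Rational(4977, 4), Rational(281573, 2))) = Mul(-1, Rational(568123, 4)) = Rational(-568123, 4)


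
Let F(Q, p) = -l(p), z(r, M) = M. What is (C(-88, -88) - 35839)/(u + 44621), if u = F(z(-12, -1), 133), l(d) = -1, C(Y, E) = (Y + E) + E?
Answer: -36103/44622 ≈ -0.80908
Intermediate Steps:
C(Y, E) = Y + 2*E (C(Y, E) = (E + Y) + E = Y + 2*E)
F(Q, p) = 1 (F(Q, p) = -1*(-1) = 1)
u = 1
(C(-88, -88) - 35839)/(u + 44621) = ((-88 + 2*(-88)) - 35839)/(1 + 44621) = ((-88 - 176) - 35839)/44622 = (-264 - 35839)*(1/44622) = -36103*1/44622 = -36103/44622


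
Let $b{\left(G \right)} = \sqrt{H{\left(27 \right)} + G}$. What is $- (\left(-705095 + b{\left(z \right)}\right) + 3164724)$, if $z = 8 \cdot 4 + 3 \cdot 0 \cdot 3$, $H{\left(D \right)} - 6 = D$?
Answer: $-2459629 - \sqrt{65} \approx -2.4596 \cdot 10^{6}$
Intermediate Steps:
$H{\left(D \right)} = 6 + D$
$z = 32$ ($z = 32 + 0 \cdot 3 = 32 + 0 = 32$)
$b{\left(G \right)} = \sqrt{33 + G}$ ($b{\left(G \right)} = \sqrt{\left(6 + 27\right) + G} = \sqrt{33 + G}$)
$- (\left(-705095 + b{\left(z \right)}\right) + 3164724) = - (\left(-705095 + \sqrt{33 + 32}\right) + 3164724) = - (\left(-705095 + \sqrt{65}\right) + 3164724) = - (2459629 + \sqrt{65}) = -2459629 - \sqrt{65}$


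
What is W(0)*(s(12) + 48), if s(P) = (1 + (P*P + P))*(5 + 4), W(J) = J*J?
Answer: 0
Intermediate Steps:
W(J) = J²
s(P) = 9 + 9*P + 9*P² (s(P) = (1 + (P² + P))*9 = (1 + (P + P²))*9 = (1 + P + P²)*9 = 9 + 9*P + 9*P²)
W(0)*(s(12) + 48) = 0²*((9 + 9*12 + 9*12²) + 48) = 0*((9 + 108 + 9*144) + 48) = 0*((9 + 108 + 1296) + 48) = 0*(1413 + 48) = 0*1461 = 0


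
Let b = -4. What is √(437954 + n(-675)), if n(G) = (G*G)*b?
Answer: I*√1384546 ≈ 1176.7*I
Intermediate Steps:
n(G) = -4*G² (n(G) = (G*G)*(-4) = G²*(-4) = -4*G²)
√(437954 + n(-675)) = √(437954 - 4*(-675)²) = √(437954 - 4*455625) = √(437954 - 1822500) = √(-1384546) = I*√1384546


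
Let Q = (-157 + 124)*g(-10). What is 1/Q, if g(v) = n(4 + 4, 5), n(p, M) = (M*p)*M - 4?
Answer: -1/6468 ≈ -0.00015461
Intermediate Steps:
n(p, M) = -4 + p*M**2 (n(p, M) = p*M**2 - 4 = -4 + p*M**2)
g(v) = 196 (g(v) = -4 + (4 + 4)*5**2 = -4 + 8*25 = -4 + 200 = 196)
Q = -6468 (Q = (-157 + 124)*196 = -33*196 = -6468)
1/Q = 1/(-6468) = -1/6468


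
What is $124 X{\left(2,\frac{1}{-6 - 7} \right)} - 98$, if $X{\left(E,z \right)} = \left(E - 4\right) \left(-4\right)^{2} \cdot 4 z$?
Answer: $\frac{14598}{13} \approx 1122.9$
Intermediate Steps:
$X{\left(E,z \right)} = 64 z \left(-4 + E\right)$ ($X{\left(E,z \right)} = \left(-4 + E\right) 16 \cdot 4 z = \left(-4 + E\right) 64 z = 64 z \left(-4 + E\right)$)
$124 X{\left(2,\frac{1}{-6 - 7} \right)} - 98 = 124 \frac{64 \left(-4 + 2\right)}{-6 - 7} - 98 = 124 \cdot 64 \frac{1}{-13} \left(-2\right) - 98 = 124 \cdot 64 \left(- \frac{1}{13}\right) \left(-2\right) - 98 = 124 \cdot \frac{128}{13} - 98 = \frac{15872}{13} - 98 = \frac{14598}{13}$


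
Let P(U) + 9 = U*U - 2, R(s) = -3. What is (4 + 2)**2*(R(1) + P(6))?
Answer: 792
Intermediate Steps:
P(U) = -11 + U**2 (P(U) = -9 + (U*U - 2) = -9 + (U**2 - 2) = -9 + (-2 + U**2) = -11 + U**2)
(4 + 2)**2*(R(1) + P(6)) = (4 + 2)**2*(-3 + (-11 + 6**2)) = 6**2*(-3 + (-11 + 36)) = 36*(-3 + 25) = 36*22 = 792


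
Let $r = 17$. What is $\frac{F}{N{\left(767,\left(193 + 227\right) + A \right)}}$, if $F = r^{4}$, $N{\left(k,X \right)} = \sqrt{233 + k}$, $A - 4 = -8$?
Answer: $\frac{83521 \sqrt{10}}{100} \approx 2641.2$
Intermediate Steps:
$A = -4$ ($A = 4 - 8 = -4$)
$F = 83521$ ($F = 17^{4} = 83521$)
$\frac{F}{N{\left(767,\left(193 + 227\right) + A \right)}} = \frac{83521}{\sqrt{233 + 767}} = \frac{83521}{\sqrt{1000}} = \frac{83521}{10 \sqrt{10}} = 83521 \frac{\sqrt{10}}{100} = \frac{83521 \sqrt{10}}{100}$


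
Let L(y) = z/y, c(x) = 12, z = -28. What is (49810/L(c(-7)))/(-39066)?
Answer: 1465/2681 ≈ 0.54644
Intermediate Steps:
L(y) = -28/y
(49810/L(c(-7)))/(-39066) = (49810/((-28/12)))/(-39066) = (49810/((-28*1/12)))*(-1/39066) = (49810/(-7/3))*(-1/39066) = (49810*(-3/7))*(-1/39066) = -149430/7*(-1/39066) = 1465/2681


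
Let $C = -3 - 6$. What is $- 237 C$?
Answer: $2133$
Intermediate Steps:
$C = -9$ ($C = -3 - 6 = -9$)
$- 237 C = \left(-237\right) \left(-9\right) = 2133$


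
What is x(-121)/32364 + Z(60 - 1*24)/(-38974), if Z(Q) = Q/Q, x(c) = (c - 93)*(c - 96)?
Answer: 7297751/5086107 ≈ 1.4348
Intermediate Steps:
x(c) = (-96 + c)*(-93 + c) (x(c) = (-93 + c)*(-96 + c) = (-96 + c)*(-93 + c))
Z(Q) = 1
x(-121)/32364 + Z(60 - 1*24)/(-38974) = (8928 + (-121)² - 189*(-121))/32364 + 1/(-38974) = (8928 + 14641 + 22869)*(1/32364) + 1*(-1/38974) = 46438*(1/32364) - 1/38974 = 749/522 - 1/38974 = 7297751/5086107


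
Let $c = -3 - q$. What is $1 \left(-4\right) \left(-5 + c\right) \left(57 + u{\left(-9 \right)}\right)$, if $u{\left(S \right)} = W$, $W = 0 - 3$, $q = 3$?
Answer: $2376$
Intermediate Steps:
$c = -6$ ($c = -3 - 3 = -6$)
$W = -3$
$u{\left(S \right)} = -3$
$1 \left(-4\right) \left(-5 + c\right) \left(57 + u{\left(-9 \right)}\right) = 1 \left(-4\right) \left(-5 - 6\right) \left(57 - 3\right) = \left(-4\right) \left(-11\right) 54 = 44 \cdot 54 = 2376$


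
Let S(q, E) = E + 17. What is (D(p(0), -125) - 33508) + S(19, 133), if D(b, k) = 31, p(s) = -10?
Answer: -33327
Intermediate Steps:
S(q, E) = 17 + E
(D(p(0), -125) - 33508) + S(19, 133) = (31 - 33508) + (17 + 133) = -33477 + 150 = -33327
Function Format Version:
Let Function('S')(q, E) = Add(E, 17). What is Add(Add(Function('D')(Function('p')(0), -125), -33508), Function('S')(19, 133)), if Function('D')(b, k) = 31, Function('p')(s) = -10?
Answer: -33327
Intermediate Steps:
Function('S')(q, E) = Add(17, E)
Add(Add(Function('D')(Function('p')(0), -125), -33508), Function('S')(19, 133)) = Add(Add(31, -33508), Add(17, 133)) = Add(-33477, 150) = -33327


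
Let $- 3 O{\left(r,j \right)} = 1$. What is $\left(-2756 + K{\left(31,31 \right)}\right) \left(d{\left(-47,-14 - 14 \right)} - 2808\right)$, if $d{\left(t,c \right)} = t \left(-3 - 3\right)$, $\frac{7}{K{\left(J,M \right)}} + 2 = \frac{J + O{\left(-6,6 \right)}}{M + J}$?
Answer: $\frac{69734019}{10} \approx 6.9734 \cdot 10^{6}$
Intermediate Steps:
$O{\left(r,j \right)} = - \frac{1}{3}$ ($O{\left(r,j \right)} = \left(- \frac{1}{3}\right) 1 = - \frac{1}{3}$)
$K{\left(J,M \right)} = \frac{7}{-2 + \frac{- \frac{1}{3} + J}{J + M}}$ ($K{\left(J,M \right)} = \frac{7}{-2 + \frac{J - \frac{1}{3}}{M + J}} = \frac{7}{-2 + \frac{- \frac{1}{3} + J}{J + M}}$)
$d{\left(t,c \right)} = - 6 t$ ($d{\left(t,c \right)} = t \left(-6\right) = - 6 t$)
$\left(-2756 + K{\left(31,31 \right)}\right) \left(d{\left(-47,-14 - 14 \right)} - 2808\right) = \left(-2756 + \frac{21 \left(\left(-1\right) 31 - 31\right)}{1 + 3 \cdot 31 + 6 \cdot 31}\right) \left(\left(-6\right) \left(-47\right) - 2808\right) = \left(-2756 + \frac{21 \left(-31 - 31\right)}{1 + 93 + 186}\right) \left(282 - 2808\right) = \left(-2756 + 21 \cdot \frac{1}{280} \left(-62\right)\right) \left(-2526\right) = \left(-2756 - \frac{93}{20}\right) \left(-2526\right) = \left(- \frac{55213}{20}\right) \left(-2526\right) = \frac{69734019}{10}$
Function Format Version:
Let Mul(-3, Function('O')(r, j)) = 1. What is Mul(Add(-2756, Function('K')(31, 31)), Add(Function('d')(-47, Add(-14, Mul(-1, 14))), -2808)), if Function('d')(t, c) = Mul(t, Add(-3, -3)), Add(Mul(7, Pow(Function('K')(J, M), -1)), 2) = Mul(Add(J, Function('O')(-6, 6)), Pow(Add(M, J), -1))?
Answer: Rational(69734019, 10) ≈ 6.9734e+6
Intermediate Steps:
Function('O')(r, j) = Rational(-1, 3) (Function('O')(r, j) = Mul(Rational(-1, 3), 1) = Rational(-1, 3))
Function('K')(J, M) = Mul(7, Pow(Add(-2, Mul(Pow(Add(J, M), -1), Add(Rational(-1, 3), J))), -1)) (Function('K')(J, M) = Mul(7, Pow(Add(-2, Mul(Add(J, Rational(-1, 3)), Pow(Add(M, J), -1))), -1)) = Mul(7, Pow(Add(-2, Mul(Add(Rational(-1, 3), J), Pow(Add(J, M), -1))), -1)) = Mul(7, Pow(Add(-2, Mul(Pow(Add(J, M), -1), Add(Rational(-1, 3), J))), -1)))
Function('d')(t, c) = Mul(-6, t) (Function('d')(t, c) = Mul(t, -6) = Mul(-6, t))
Mul(Add(-2756, Function('K')(31, 31)), Add(Function('d')(-47, Add(-14, Mul(-1, 14))), -2808)) = Mul(Add(-2756, Mul(21, Pow(Add(1, Mul(3, 31), Mul(6, 31)), -1), Add(Mul(-1, 31), Mul(-1, 31)))), Add(Mul(-6, -47), -2808)) = Mul(Add(-2756, Mul(21, Pow(Add(1, 93, 186), -1), Add(-31, -31))), Add(282, -2808)) = Mul(Add(-2756, Mul(21, Pow(280, -1), -62)), -2526) = Mul(Add(-2756, Mul(21, Rational(1, 280), -62)), -2526) = Mul(Add(-2756, Rational(-93, 20)), -2526) = Mul(Rational(-55213, 20), -2526) = Rational(69734019, 10)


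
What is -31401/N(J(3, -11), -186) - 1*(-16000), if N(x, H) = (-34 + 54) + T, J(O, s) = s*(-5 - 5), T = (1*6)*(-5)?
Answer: 191401/10 ≈ 19140.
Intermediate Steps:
T = -30 (T = 6*(-5) = -30)
J(O, s) = -10*s (J(O, s) = s*(-10) = -10*s)
N(x, H) = -10 (N(x, H) = (-34 + 54) - 30 = 20 - 30 = -10)
-31401/N(J(3, -11), -186) - 1*(-16000) = -31401/(-10) - 1*(-16000) = -31401*(-⅒) + 16000 = 31401/10 + 16000 = 191401/10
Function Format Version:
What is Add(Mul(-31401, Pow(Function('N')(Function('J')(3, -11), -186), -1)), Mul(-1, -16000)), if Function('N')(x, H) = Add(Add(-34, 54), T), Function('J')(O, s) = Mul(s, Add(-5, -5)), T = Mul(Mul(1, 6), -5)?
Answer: Rational(191401, 10) ≈ 19140.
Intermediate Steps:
T = -30 (T = Mul(6, -5) = -30)
Function('J')(O, s) = Mul(-10, s) (Function('J')(O, s) = Mul(s, -10) = Mul(-10, s))
Function('N')(x, H) = -10 (Function('N')(x, H) = Add(Add(-34, 54), -30) = Add(20, -30) = -10)
Add(Mul(-31401, Pow(Function('N')(Function('J')(3, -11), -186), -1)), Mul(-1, -16000)) = Add(Mul(-31401, Pow(-10, -1)), Mul(-1, -16000)) = Add(Mul(-31401, Rational(-1, 10)), 16000) = Add(Rational(31401, 10), 16000) = Rational(191401, 10)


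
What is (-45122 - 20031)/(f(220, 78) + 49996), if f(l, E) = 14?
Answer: -65153/50010 ≈ -1.3028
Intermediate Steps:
(-45122 - 20031)/(f(220, 78) + 49996) = (-45122 - 20031)/(14 + 49996) = -65153/50010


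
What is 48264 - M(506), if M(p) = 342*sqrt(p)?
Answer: 48264 - 342*sqrt(506) ≈ 40571.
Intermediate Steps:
48264 - M(506) = 48264 - 342*sqrt(506)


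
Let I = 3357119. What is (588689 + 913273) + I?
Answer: 4859081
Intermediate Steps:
(588689 + 913273) + I = (588689 + 913273) + 3357119 = 1501962 + 3357119 = 4859081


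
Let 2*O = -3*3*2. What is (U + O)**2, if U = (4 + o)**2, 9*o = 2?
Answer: 511225/6561 ≈ 77.919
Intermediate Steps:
o = 2/9 (o = (1/9)*2 = 2/9 ≈ 0.22222)
O = -9 (O = (-3*3*2)/2 = (-9*2)/2 = (1/2)*(-18) = -9)
U = 1444/81 (U = (4 + 2/9)**2 = (38/9)**2 = 1444/81 ≈ 17.827)
(U + O)**2 = (1444/81 - 9)**2 = (715/81)**2 = 511225/6561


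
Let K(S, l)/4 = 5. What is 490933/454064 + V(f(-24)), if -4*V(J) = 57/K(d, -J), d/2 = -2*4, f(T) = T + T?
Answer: 418531/1135160 ≈ 0.36870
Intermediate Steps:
f(T) = 2*T
d = -16 (d = 2*(-2*4) = 2*(-8) = -16)
K(S, l) = 20 (K(S, l) = 4*5 = 20)
V(J) = -57/80 (V(J) = -57/(4*20) = -¼*57/20 = -57/80)
490933/454064 + V(f(-24)) = 490933/454064 - 57/80 = 418531/1135160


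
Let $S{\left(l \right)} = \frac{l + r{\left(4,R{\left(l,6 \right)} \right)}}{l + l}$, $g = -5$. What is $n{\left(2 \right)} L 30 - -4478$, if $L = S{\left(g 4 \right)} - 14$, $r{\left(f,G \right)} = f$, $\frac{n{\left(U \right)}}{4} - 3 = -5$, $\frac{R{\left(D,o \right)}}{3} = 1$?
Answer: $7742$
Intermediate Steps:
$R{\left(D,o \right)} = 3$ ($R{\left(D,o \right)} = 3 \cdot 1 = 3$)
$n{\left(U \right)} = -8$ ($n{\left(U \right)} = 12 + 4 \left(-5\right) = 12 - 20 = -8$)
$S{\left(l \right)} = \frac{4 + l}{2 l}$ ($S{\left(l \right)} = \frac{l + 4}{l + l} = \frac{4 + l}{2 l}$)
$L = - \frac{68}{5}$ ($L = \frac{4 - 20}{2 \left(\left(-5\right) 4\right)} - 14 = \frac{4 - 20}{2 \left(-20\right)} - 14 = \frac{1}{2} \left(- \frac{1}{20}\right) \left(-16\right) - 14 = \frac{2}{5} - 14 = - \frac{68}{5} \approx -13.6$)
$n{\left(2 \right)} L 30 - -4478 = \left(-8\right) \left(- \frac{68}{5}\right) 30 - -4478 = \frac{544}{5} \cdot 30 + 4478 = 3264 + 4478 = 7742$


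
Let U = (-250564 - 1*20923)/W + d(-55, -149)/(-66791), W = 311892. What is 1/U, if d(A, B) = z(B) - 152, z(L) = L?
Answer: -20831578572/18039008725 ≈ -1.1548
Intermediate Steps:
d(A, B) = -152 + B (d(A, B) = B - 152 = -152 + B)
U = -18039008725/20831578572 (U = (-250564 - 1*20923)/311892 + (-152 - 149)/(-66791) = (-250564 - 20923)*(1/311892) - 301*(-1/66791) = -271487*1/311892 + 301/66791 = -271487/311892 + 301/66791 = -18039008725/20831578572 ≈ -0.86595)
1/U = 1/(-18039008725/20831578572) = -20831578572/18039008725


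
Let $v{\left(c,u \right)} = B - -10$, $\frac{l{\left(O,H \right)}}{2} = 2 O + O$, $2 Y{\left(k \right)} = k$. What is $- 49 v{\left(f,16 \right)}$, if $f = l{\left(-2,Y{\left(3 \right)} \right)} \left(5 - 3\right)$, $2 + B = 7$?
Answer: $-735$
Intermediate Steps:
$B = 5$ ($B = -2 + 7 = 5$)
$Y{\left(k \right)} = \frac{k}{2}$
$l{\left(O,H \right)} = 6 O$ ($l{\left(O,H \right)} = 2 \left(2 O + O\right) = 2 \cdot 3 O = 6 O$)
$f = -24$ ($f = 6 \left(-2\right) \left(5 - 3\right) = \left(-12\right) 2 = -24$)
$v{\left(c,u \right)} = 15$ ($v{\left(c,u \right)} = 5 - -10 = 5 + 10 = 15$)
$- 49 v{\left(f,16 \right)} = \left(-49\right) 15 = -735$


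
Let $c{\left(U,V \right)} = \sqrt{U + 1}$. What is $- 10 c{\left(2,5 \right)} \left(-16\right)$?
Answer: $160 \sqrt{3} \approx 277.13$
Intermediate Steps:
$c{\left(U,V \right)} = \sqrt{1 + U}$
$- 10 c{\left(2,5 \right)} \left(-16\right) = - 10 \sqrt{1 + 2} \left(-16\right) = - 10 \sqrt{3} \left(-16\right) = 160 \sqrt{3}$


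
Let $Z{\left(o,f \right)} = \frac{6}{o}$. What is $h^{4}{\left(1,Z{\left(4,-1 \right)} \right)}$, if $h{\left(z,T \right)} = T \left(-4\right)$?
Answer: $1296$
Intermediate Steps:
$h{\left(z,T \right)} = - 4 T$
$h^{4}{\left(1,Z{\left(4,-1 \right)} \right)} = \left(- 4 \cdot \frac{6}{4}\right)^{4} = \left(- 4 \cdot 6 \cdot \frac{1}{4}\right)^{4} = \left(\left(-4\right) \frac{3}{2}\right)^{4} = \left(-6\right)^{4} = 1296$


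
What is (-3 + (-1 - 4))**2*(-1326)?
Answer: -84864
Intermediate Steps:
(-3 + (-1 - 4))**2*(-1326) = (-3 - 5)**2*(-1326) = (-8)**2*(-1326) = 64*(-1326) = -84864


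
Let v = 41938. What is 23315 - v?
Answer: -18623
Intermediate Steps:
23315 - v = 23315 - 1*41938 = 23315 - 41938 = -18623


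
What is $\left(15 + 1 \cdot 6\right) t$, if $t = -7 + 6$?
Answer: $-21$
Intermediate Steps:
$t = -1$
$\left(15 + 1 \cdot 6\right) t = \left(15 + 1 \cdot 6\right) \left(-1\right) = \left(15 + 6\right) \left(-1\right) = 21 \left(-1\right) = -21$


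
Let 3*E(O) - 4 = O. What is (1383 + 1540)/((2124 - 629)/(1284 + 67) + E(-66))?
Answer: -11846919/79277 ≈ -149.44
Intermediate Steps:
E(O) = 4/3 + O/3
(1383 + 1540)/((2124 - 629)/(1284 + 67) + E(-66)) = (1383 + 1540)/((2124 - 629)/(1284 + 67) + (4/3 + (1/3)*(-66))) = 2923/(1495/1351 + (4/3 - 22)) = 2923/(1495*(1/1351) - 62/3) = 2923/(1495/1351 - 62/3) = 2923/(-79277/4053) = 2923*(-4053/79277) = -11846919/79277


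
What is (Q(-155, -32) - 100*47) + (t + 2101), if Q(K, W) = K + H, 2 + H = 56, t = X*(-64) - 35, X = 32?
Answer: -4783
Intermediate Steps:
t = -2083 (t = 32*(-64) - 35 = -2048 - 35 = -2083)
H = 54 (H = -2 + 56 = 54)
Q(K, W) = 54 + K (Q(K, W) = K + 54 = 54 + K)
(Q(-155, -32) - 100*47) + (t + 2101) = ((54 - 155) - 100*47) + (-2083 + 2101) = (-101 - 4700) + 18 = -4801 + 18 = -4783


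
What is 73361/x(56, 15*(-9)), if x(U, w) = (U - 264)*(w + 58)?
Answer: 73361/16016 ≈ 4.5805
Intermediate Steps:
x(U, w) = (-264 + U)*(58 + w)
73361/x(56, 15*(-9)) = 73361/(-15312 - 3960*(-9) + 58*56 + 56*(15*(-9))) = 73361/(-15312 - 264*(-135) + 3248 + 56*(-135)) = 73361/(-15312 + 35640 + 3248 - 7560) = 73361/16016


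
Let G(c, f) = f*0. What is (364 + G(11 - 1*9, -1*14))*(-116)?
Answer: -42224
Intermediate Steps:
G(c, f) = 0
(364 + G(11 - 1*9, -1*14))*(-116) = (364 + 0)*(-116) = 364*(-116) = -42224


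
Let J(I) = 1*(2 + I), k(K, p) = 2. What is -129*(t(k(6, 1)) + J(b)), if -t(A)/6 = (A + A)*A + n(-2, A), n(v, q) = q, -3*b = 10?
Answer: 7912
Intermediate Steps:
b = -10/3 (b = -⅓*10 = -10/3 ≈ -3.3333)
t(A) = -12*A² - 6*A (t(A) = -6*((A + A)*A + A) = -6*((2*A)*A + A) = -6*(2*A² + A) = -6*(A + 2*A²) = -12*A² - 6*A)
J(I) = 2 + I
-129*(t(k(6, 1)) + J(b)) = -129*(6*2*(-1 - 2*2) + (2 - 10/3)) = -129*(6*2*(-1 - 4) - 4/3) = -129*(6*2*(-5) - 4/3) = -129*(-60 - 4/3) = -129*(-184/3) = 7912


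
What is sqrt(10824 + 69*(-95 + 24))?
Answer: 5*sqrt(237) ≈ 76.974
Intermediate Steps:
sqrt(10824 + 69*(-95 + 24)) = sqrt(10824 + 69*(-71)) = sqrt(10824 - 4899) = sqrt(5925) = 5*sqrt(237)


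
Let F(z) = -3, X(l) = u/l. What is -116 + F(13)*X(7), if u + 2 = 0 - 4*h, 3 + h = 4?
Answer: -794/7 ≈ -113.43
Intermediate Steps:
h = 1 (h = -3 + 4 = 1)
u = -6 (u = -2 + (0 - 4*1) = -2 + (0 - 4) = -2 - 4 = -6)
X(l) = -6/l
-116 + F(13)*X(7) = -116 - (-18)/7 = -116 - 3*(-6/7) = -116 + 18/7 = -794/7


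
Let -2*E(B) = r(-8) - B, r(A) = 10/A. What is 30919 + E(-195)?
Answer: 246577/8 ≈ 30822.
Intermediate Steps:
E(B) = 5/8 + B/2 (E(B) = -(10/(-8) - B)/2 = -(10*(-⅛) - B)/2 = -(-5/4 - B)/2 = 5/8 + B/2)
30919 + E(-195) = 30919 + (5/8 + (½)*(-195)) = 30919 + (5/8 - 195/2) = 30919 - 775/8 = 246577/8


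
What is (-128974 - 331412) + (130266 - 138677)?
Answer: -468797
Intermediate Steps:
(-128974 - 331412) + (130266 - 138677) = -460386 - 8411 = -468797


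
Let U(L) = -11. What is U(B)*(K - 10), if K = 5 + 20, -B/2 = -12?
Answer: -165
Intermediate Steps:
B = 24 (B = -2*(-12) = 24)
K = 25
U(B)*(K - 10) = -11*(25 - 10) = -11*15 = -165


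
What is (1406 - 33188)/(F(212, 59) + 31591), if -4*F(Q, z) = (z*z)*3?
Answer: -127128/115921 ≈ -1.0967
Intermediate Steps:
F(Q, z) = -3*z**2/4 (F(Q, z) = -z*z*3/4 = -z**2*3/4 = -3*z**2/4)
(1406 - 33188)/(F(212, 59) + 31591) = (1406 - 33188)/(-3/4*59**2 + 31591) = -31782/(-3/4*3481 + 31591) = -31782/(-10443/4 + 31591) = -31782/115921/4 = -31782*4/115921 = -127128/115921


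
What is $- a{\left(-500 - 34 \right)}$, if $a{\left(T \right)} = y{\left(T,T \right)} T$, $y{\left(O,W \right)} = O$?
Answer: $-285156$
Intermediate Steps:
$a{\left(T \right)} = T^{2}$ ($a{\left(T \right)} = T T = T^{2}$)
$- a{\left(-500 - 34 \right)} = - \left(-500 - 34\right)^{2} = - \left(-534\right)^{2} = \left(-1\right) 285156 = -285156$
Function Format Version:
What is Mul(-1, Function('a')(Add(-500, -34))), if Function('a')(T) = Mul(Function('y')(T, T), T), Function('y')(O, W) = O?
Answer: -285156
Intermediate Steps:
Function('a')(T) = Pow(T, 2) (Function('a')(T) = Mul(T, T) = Pow(T, 2))
Mul(-1, Function('a')(Add(-500, -34))) = Mul(-1, Pow(Add(-500, -34), 2)) = Mul(-1, Pow(-534, 2)) = Mul(-1, 285156) = -285156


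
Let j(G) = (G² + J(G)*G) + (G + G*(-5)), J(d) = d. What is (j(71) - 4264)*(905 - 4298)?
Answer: -18776862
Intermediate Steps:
j(G) = -4*G + 2*G² (j(G) = (G² + G*G) + (G + G*(-5)) = (G² + G²) + (G - 5*G) = 2*G² - 4*G = -4*G + 2*G²)
(j(71) - 4264)*(905 - 4298) = (2*71*(-2 + 71) - 4264)*(905 - 4298) = (2*71*69 - 4264)*(-3393) = (9798 - 4264)*(-3393) = 5534*(-3393) = -18776862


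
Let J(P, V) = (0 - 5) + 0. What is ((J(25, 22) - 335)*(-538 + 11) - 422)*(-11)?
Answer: -1966338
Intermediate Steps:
J(P, V) = -5 (J(P, V) = -5 + 0 = -5)
((J(25, 22) - 335)*(-538 + 11) - 422)*(-11) = ((-5 - 335)*(-538 + 11) - 422)*(-11) = (-340*(-527) - 422)*(-11) = (179180 - 422)*(-11) = 178758*(-11) = -1966338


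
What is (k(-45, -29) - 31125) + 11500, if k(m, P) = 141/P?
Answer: -569266/29 ≈ -19630.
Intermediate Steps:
(k(-45, -29) - 31125) + 11500 = (141/(-29) - 31125) + 11500 = (141*(-1/29) - 31125) + 11500 = (-141/29 - 31125) + 11500 = -902766/29 + 11500 = -569266/29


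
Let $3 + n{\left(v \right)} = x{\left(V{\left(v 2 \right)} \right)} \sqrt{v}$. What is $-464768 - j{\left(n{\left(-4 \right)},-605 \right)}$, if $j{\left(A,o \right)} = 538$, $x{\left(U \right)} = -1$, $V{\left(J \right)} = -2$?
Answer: $-465306$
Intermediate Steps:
$n{\left(v \right)} = -3 - \sqrt{v}$
$-464768 - j{\left(n{\left(-4 \right)},-605 \right)} = -464768 - 538 = -465306$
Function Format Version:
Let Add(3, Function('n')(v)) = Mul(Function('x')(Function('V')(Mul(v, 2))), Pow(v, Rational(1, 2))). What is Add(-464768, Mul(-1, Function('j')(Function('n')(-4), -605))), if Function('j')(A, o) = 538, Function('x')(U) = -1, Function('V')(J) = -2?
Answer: -465306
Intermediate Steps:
Function('n')(v) = Add(-3, Mul(-1, Pow(v, Rational(1, 2))))
Add(-464768, Mul(-1, Function('j')(Function('n')(-4), -605))) = Add(-464768, Mul(-1, 538)) = Add(-464768, -538) = -465306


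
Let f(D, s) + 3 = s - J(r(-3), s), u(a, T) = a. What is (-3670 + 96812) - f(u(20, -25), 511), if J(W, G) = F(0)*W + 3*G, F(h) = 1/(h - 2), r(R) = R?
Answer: 188337/2 ≈ 94169.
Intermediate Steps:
F(h) = 1/(-2 + h)
J(W, G) = 3*G - W/2 (J(W, G) = W/(-2 + 0) + 3*G = W/(-2) + 3*G = -W/2 + 3*G = 3*G - W/2)
f(D, s) = -9/2 - 2*s (f(D, s) = -3 + (s - (3*s - ½*(-3))) = -3 + (s - (3*s + 3/2)) = -3 + (s - (3/2 + 3*s)) = -3 + (s + (-3/2 - 3*s)) = -3 + (-3/2 - 2*s) = -9/2 - 2*s)
(-3670 + 96812) - f(u(20, -25), 511) = (-3670 + 96812) - (-9/2 - 2*511) = 93142 - (-9/2 - 1022) = 93142 - 1*(-2053/2) = 93142 + 2053/2 = 188337/2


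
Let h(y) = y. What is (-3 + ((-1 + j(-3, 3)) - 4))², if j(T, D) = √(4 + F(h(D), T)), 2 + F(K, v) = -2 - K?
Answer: (8 - I*√3)² ≈ 61.0 - 27.713*I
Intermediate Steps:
F(K, v) = -4 - K (F(K, v) = -2 + (-2 - K) = -4 - K)
j(T, D) = √(-D) (j(T, D) = √(4 + (-4 - D)) = √(-D))
(-3 + ((-1 + j(-3, 3)) - 4))² = (-3 + ((-1 + √(-1*3)) - 4))² = (-3 + ((-1 + √(-3)) - 4))² = (-3 + ((-1 + I*√3) - 4))² = (-3 + (-5 + I*√3))² = (-8 + I*√3)²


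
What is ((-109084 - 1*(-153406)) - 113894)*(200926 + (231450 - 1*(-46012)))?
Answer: -33282409936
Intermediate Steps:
((-109084 - 1*(-153406)) - 113894)*(200926 + (231450 - 1*(-46012))) = ((-109084 + 153406) - 113894)*(200926 + (231450 + 46012)) = (44322 - 113894)*(200926 + 277462) = -69572*478388 = -33282409936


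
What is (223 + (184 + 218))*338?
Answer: 211250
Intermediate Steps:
(223 + (184 + 218))*338 = (223 + 402)*338 = 625*338 = 211250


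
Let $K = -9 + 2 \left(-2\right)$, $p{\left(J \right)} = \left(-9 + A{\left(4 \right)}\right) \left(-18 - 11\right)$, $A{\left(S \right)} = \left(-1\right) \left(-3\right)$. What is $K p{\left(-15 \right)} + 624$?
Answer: $-1638$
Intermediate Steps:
$A{\left(S \right)} = 3$
$p{\left(J \right)} = 174$ ($p{\left(J \right)} = \left(-9 + 3\right) \left(-18 - 11\right) = \left(-6\right) \left(-29\right) = 174$)
$K = -13$ ($K = -9 - 4 = -13$)
$K p{\left(-15 \right)} + 624 = \left(-13\right) 174 + 624 = -2262 + 624 = -1638$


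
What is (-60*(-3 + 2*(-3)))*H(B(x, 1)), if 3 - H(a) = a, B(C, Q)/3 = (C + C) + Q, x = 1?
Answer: -3240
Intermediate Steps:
B(C, Q) = 3*Q + 6*C (B(C, Q) = 3*((C + C) + Q) = 3*(2*C + Q) = 3*(Q + 2*C) = 3*Q + 6*C)
H(a) = 3 - a
(-60*(-3 + 2*(-3)))*H(B(x, 1)) = (-60*(-3 + 2*(-3)))*(3 - (3*1 + 6*1)) = (-60*(-3 - 6))*(3 - (3 + 6)) = (-60*(-9))*(3 - 1*9) = 540*(3 - 9) = 540*(-6) = -3240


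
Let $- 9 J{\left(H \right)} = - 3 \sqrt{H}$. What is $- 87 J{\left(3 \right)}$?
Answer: $- 29 \sqrt{3} \approx -50.229$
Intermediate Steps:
$J{\left(H \right)} = \frac{\sqrt{H}}{3}$ ($J{\left(H \right)} = - \frac{\left(-3\right) \sqrt{H}}{9} = \frac{\sqrt{H}}{3}$)
$- 87 J{\left(3 \right)} = - 87 \frac{\sqrt{3}}{3} = - 29 \sqrt{3}$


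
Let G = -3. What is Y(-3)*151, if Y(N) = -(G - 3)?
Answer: 906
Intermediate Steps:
Y(N) = 6 (Y(N) = -(-3 - 3) = -1*(-6) = 6)
Y(-3)*151 = 6*151 = 906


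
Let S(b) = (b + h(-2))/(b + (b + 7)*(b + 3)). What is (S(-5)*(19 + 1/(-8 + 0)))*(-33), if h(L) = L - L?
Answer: -8305/24 ≈ -346.04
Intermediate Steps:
h(L) = 0
S(b) = b/(b + (3 + b)*(7 + b)) (S(b) = (b + 0)/(b + (b + 7)*(b + 3)) = b/(b + (7 + b)*(3 + b)) = b/(b + (3 + b)*(7 + b)))
(S(-5)*(19 + 1/(-8 + 0)))*(-33) = ((-5/(21 + (-5)**2 + 11*(-5)))*(19 + 1/(-8 + 0)))*(-33) = ((-5/(21 + 25 - 55))*(19 + 1/(-8)))*(-33) = ((-5/(-9))*(19 - 1/8))*(-33) = (-5*(-1/9)*(151/8))*(-33) = ((5/9)*(151/8))*(-33) = (755/72)*(-33) = -8305/24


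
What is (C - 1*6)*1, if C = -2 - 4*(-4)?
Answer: 8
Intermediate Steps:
C = 14 (C = -2 + 16 = 14)
(C - 1*6)*1 = (14 - 1*6)*1 = (14 - 6)*1 = 8*1 = 8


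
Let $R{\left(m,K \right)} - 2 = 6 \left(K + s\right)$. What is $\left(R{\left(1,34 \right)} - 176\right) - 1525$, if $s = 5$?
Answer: $-1465$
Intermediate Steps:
$R{\left(m,K \right)} = 32 + 6 K$ ($R{\left(m,K \right)} = 2 + 6 \left(K + 5\right) = 2 + 6 \left(5 + K\right) = 2 + \left(30 + 6 K\right) = 32 + 6 K$)
$\left(R{\left(1,34 \right)} - 176\right) - 1525 = \left(\left(32 + 6 \cdot 34\right) - 176\right) - 1525 = \left(\left(32 + 204\right) - 176\right) - 1525 = \left(236 - 176\right) - 1525 = 60 - 1525 = -1465$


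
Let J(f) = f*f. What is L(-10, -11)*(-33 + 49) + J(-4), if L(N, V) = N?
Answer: -144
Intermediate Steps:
J(f) = f²
L(-10, -11)*(-33 + 49) + J(-4) = -10*(-33 + 49) + (-4)² = -10*16 + 16 = -160 + 16 = -144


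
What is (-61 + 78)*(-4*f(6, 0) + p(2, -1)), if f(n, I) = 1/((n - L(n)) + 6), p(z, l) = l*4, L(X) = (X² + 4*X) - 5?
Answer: -2856/43 ≈ -66.419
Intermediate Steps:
L(X) = -5 + X² + 4*X
p(z, l) = 4*l
f(n, I) = 1/(11 - n² - 3*n) (f(n, I) = 1/((n - (-5 + n² + 4*n)) + 6) = 1/((n + (5 - n² - 4*n)) + 6) = 1/((5 - n² - 3*n) + 6) = 1/(11 - n² - 3*n))
(-61 + 78)*(-4*f(6, 0) + p(2, -1)) = (-61 + 78)*(-(-4)/(-11 + 6² + 3*6) + 4*(-1)) = 17*(-(-4)/(-11 + 36 + 18) - 4) = 17*(-(-4)/43 - 4) = 17*(-4*(-1/43) - 4) = 17*(4/43 - 4) = 17*(-168/43) = -2856/43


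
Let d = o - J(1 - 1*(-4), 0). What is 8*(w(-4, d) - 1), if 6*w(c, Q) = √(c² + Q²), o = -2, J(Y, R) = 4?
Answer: -8 + 8*√13/3 ≈ 1.6148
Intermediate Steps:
d = -6 (d = -2 - 1*4 = -2 - 4 = -6)
w(c, Q) = √(Q² + c²)/6 (w(c, Q) = √(c² + Q²)/6 = √(Q² + c²)/6)
8*(w(-4, d) - 1) = 8*(√((-6)² + (-4)²)/6 - 1) = 8*(√(36 + 16)/6 - 1) = 8*(√52/6 - 1) = 8*((2*√13)/6 - 1) = 8*(√13/3 - 1) = 8*(-1 + √13/3) = -8 + 8*√13/3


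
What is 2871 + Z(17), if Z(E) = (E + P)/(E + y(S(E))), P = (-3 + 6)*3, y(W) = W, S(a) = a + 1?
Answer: 100511/35 ≈ 2871.7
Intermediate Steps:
S(a) = 1 + a
P = 9 (P = 3*3 = 9)
Z(E) = (9 + E)/(1 + 2*E) (Z(E) = (E + 9)/(E + (1 + E)) = (9 + E)/(1 + 2*E))
2871 + Z(17) = 2871 + (9 + 17)/(1 + 2*17) = 2871 + 26/(1 + 34) = 2871 + 26/35 = 100511/35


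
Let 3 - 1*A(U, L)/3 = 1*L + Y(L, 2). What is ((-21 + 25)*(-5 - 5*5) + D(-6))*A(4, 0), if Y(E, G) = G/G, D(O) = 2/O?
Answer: -722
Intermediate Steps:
Y(E, G) = 1
A(U, L) = 6 - 3*L (A(U, L) = 9 - 3*(1*L + 1) = 9 - 3*(L + 1) = 9 - 3*(1 + L) = 9 + (-3 - 3*L) = 6 - 3*L)
((-21 + 25)*(-5 - 5*5) + D(-6))*A(4, 0) = ((-21 + 25)*(-5 - 5*5) + 2/(-6))*(6 - 3*0) = (4*(-5 - 25) + 2*(-⅙))*(6 + 0) = (4*(-30) - ⅓)*6 = (-120 - ⅓)*6 = -361/3*6 = -722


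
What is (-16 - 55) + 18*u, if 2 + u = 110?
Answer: 1873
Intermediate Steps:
u = 108 (u = -2 + 110 = 108)
(-16 - 55) + 18*u = (-16 - 55) + 18*108 = -71 + 1944 = 1873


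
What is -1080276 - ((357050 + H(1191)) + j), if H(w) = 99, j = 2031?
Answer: -1439456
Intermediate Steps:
-1080276 - ((357050 + H(1191)) + j) = -1080276 - ((357050 + 99) + 2031) = -1080276 - (357149 + 2031) = -1080276 - 1*359180 = -1080276 - 359180 = -1439456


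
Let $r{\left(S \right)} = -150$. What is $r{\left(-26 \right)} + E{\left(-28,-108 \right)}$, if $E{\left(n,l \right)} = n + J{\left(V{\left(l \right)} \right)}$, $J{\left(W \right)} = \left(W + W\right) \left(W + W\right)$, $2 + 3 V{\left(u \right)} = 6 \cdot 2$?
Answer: $- \frac{1202}{9} \approx -133.56$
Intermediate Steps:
$V{\left(u \right)} = \frac{10}{3}$ ($V{\left(u \right)} = - \frac{2}{3} + \frac{6 \cdot 2}{3} = - \frac{2}{3} + \frac{1}{3} \cdot 12 = - \frac{2}{3} + 4 = \frac{10}{3}$)
$J{\left(W \right)} = 4 W^{2}$ ($J{\left(W \right)} = 2 W 2 W = 4 W^{2}$)
$E{\left(n,l \right)} = \frac{400}{9} + n$ ($E{\left(n,l \right)} = n + 4 \left(\frac{10}{3}\right)^{2} = n + 4 \cdot \frac{100}{9} = n + \frac{400}{9} = \frac{400}{9} + n$)
$r{\left(-26 \right)} + E{\left(-28,-108 \right)} = -150 + \left(\frac{400}{9} - 28\right) = -150 + \frac{148}{9} = - \frac{1202}{9}$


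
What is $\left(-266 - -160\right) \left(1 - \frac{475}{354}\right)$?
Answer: $\frac{6413}{177} \approx 36.232$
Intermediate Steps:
$\left(-266 - -160\right) \left(1 - \frac{475}{354}\right) = \left(-266 + 160\right) \left(1 - \frac{475}{354}\right) = - 106 \left(1 - \frac{475}{354}\right) = \left(-106\right) \left(- \frac{121}{354}\right) = \frac{6413}{177}$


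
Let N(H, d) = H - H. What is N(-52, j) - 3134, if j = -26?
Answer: -3134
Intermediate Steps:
N(H, d) = 0
N(-52, j) - 3134 = 0 - 3134 = -3134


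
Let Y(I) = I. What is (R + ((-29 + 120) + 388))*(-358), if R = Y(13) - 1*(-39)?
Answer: -190098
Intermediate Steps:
R = 52 (R = 13 - 1*(-39) = 13 + 39 = 52)
(R + ((-29 + 120) + 388))*(-358) = (52 + ((-29 + 120) + 388))*(-358) = (52 + (91 + 388))*(-358) = (52 + 479)*(-358) = 531*(-358) = -190098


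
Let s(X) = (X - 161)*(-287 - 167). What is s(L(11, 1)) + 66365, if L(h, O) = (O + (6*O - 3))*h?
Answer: 119483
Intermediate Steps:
L(h, O) = h*(-3 + 7*O) (L(h, O) = (O + (-3 + 6*O))*h = (-3 + 7*O)*h = h*(-3 + 7*O))
s(X) = 73094 - 454*X (s(X) = (-161 + X)*(-454) = 73094 - 454*X)
s(L(11, 1)) + 66365 = (73094 - 4994*(-3 + 7*1)) + 66365 = (73094 - 4994*(-3 + 7)) + 66365 = (73094 - 4994*4) + 66365 = (73094 - 454*44) + 66365 = (73094 - 19976) + 66365 = 53118 + 66365 = 119483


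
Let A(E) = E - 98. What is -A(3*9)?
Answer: 71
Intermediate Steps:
A(E) = -98 + E
-A(3*9) = -(-98 + 3*9) = -(-98 + 27) = -1*(-71) = 71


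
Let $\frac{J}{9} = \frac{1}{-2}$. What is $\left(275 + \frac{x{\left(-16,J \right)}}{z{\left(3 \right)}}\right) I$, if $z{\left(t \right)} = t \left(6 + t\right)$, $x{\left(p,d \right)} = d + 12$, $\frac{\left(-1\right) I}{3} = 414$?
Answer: $-341895$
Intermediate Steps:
$I = -1242$ ($I = \left(-3\right) 414 = -1242$)
$J = - \frac{9}{2}$ ($J = \frac{9}{-2} = 9 \left(- \frac{1}{2}\right) = - \frac{9}{2} \approx -4.5$)
$x{\left(p,d \right)} = 12 + d$
$\left(275 + \frac{x{\left(-16,J \right)}}{z{\left(3 \right)}}\right) I = \left(275 + \frac{12 - \frac{9}{2}}{3 \left(6 + 3\right)}\right) \left(-1242\right) = \left(275 + \frac{15}{2 \cdot 3 \cdot 9}\right) \left(-1242\right) = \left(275 + \frac{15}{2 \cdot 27}\right) \left(-1242\right) = \left(275 + \frac{15}{2} \cdot \frac{1}{27}\right) \left(-1242\right) = \left(275 + \frac{5}{18}\right) \left(-1242\right) = \frac{4955}{18} \left(-1242\right) = -341895$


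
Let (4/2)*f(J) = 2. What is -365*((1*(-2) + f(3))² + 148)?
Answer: -54385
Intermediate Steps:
f(J) = 1 (f(J) = (½)*2 = 1)
-365*((1*(-2) + f(3))² + 148) = -365*((1*(-2) + 1)² + 148) = -365*((-2 + 1)² + 148) = -365*((-1)² + 148) = -365*(1 + 148) = -365*149 = -54385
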